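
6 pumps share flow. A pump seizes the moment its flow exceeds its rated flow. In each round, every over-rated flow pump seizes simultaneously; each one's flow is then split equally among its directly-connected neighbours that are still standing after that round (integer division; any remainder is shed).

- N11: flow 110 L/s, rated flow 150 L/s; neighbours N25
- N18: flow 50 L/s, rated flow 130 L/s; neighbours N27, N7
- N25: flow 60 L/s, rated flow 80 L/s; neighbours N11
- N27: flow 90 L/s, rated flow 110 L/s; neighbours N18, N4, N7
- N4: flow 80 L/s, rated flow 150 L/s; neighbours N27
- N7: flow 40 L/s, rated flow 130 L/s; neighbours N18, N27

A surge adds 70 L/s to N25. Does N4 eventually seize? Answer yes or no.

no

Round 1 — N25 at 130 > 80. N25 seizes.
  N25 sheds 130 L/s to N11: 130 each.
    N11: 110+130 = 240 > 150
Round 2 — N11 seizes.
  N11 sheds 240 L/s: no online neighbours, lost.
No further seizures.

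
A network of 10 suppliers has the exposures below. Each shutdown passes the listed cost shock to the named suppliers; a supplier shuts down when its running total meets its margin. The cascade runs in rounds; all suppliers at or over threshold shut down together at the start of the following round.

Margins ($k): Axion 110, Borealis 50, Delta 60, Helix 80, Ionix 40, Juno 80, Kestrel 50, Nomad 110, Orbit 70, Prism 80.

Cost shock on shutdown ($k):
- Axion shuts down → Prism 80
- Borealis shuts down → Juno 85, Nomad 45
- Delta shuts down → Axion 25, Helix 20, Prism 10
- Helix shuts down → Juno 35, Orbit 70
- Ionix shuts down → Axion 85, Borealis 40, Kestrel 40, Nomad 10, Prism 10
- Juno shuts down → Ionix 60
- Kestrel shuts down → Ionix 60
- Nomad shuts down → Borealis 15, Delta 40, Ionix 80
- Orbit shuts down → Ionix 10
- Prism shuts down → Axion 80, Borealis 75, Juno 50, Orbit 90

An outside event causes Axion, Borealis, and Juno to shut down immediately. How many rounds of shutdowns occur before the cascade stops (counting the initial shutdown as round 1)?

3

Round 1 — Axion, Borealis, Juno shut down (initial).
  Ionix: +60 → 60 ≥ 40
  Nomad: +45 → 45 < 110
  Prism: +80 → 80 ≥ 80
Round 2 — Ionix, Prism shut down.
  Kestrel: +40 → 40 < 50
  Nomad: +10 → 55 < 110
  Orbit: +90 → 90 ≥ 70
Round 3 — Orbit shuts down.
No further shutdowns.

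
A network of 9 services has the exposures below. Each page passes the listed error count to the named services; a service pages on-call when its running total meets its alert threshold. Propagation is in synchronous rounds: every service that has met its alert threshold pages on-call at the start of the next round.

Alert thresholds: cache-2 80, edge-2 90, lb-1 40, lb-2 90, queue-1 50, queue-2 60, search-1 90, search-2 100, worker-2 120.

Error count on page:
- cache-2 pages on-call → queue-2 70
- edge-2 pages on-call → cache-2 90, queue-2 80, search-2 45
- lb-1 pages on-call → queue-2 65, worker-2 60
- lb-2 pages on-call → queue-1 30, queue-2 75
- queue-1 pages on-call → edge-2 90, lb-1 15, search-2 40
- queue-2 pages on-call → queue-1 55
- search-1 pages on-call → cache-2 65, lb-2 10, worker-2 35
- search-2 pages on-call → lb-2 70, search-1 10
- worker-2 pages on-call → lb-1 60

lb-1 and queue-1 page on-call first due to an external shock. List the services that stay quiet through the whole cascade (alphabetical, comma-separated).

lb-2, search-1, search-2, worker-2

Round 1 — lb-1, queue-1 page on-call (initial).
  edge-2: +90 → 90 ≥ 90
  queue-2: +65 → 65 ≥ 60
  search-2: +40 → 40 < 100
  worker-2: +60 → 60 < 120
Round 2 — edge-2, queue-2 page on-call.
  cache-2: +90 → 90 ≥ 80
  search-2: +45 → 85 < 100
Round 3 — cache-2 pages on-call.
No further pages.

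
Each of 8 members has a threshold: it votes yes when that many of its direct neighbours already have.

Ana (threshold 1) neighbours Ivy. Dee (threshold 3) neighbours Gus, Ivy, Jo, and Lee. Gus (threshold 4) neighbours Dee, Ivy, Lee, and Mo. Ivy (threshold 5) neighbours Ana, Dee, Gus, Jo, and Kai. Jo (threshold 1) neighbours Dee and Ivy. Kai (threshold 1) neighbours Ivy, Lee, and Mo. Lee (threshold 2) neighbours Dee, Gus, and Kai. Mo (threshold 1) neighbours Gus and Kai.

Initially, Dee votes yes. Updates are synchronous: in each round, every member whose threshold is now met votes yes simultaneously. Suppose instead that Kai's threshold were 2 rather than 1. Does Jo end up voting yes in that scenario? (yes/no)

yes

With Kai's threshold at 2:
Round 1 — Dee votes yes (initial).
Round 2 — checking thresholds:
  Gus: 1 of 4 neighbours < 4, not yet.
  Ivy: 1 of 5 neighbours < 5, not yet.
  Jo: 1 of 2 neighbours ≥ 1, votes yes.
  Lee: 1 of 3 neighbours < 2, not yet.
Round 3 — no new yes votes; cascade stops.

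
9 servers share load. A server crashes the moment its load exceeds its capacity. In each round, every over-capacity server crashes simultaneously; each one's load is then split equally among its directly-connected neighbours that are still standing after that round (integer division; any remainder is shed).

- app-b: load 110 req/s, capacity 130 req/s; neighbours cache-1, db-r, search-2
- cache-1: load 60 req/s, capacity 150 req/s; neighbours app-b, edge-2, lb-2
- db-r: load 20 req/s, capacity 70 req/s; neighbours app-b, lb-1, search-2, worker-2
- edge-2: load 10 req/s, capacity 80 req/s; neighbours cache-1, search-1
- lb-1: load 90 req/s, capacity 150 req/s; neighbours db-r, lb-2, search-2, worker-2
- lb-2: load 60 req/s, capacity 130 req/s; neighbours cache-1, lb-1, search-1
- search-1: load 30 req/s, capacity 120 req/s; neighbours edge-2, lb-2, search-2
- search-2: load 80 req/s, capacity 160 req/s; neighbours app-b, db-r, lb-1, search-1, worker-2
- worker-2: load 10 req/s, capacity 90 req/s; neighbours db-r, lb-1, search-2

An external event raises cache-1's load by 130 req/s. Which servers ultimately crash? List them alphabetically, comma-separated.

Round 1 — cache-1 at 190 > 150. cache-1 crashes.
  cache-1 sheds 190 req/s to app-b, edge-2, lb-2: 63 each (1 lost).
    app-b: 110+63 = 173 > 130
    edge-2: 10+63 = 73 ≤ 80
    lb-2: 60+63 = 123 ≤ 130
Round 2 — app-b crashes.
  app-b sheds 173 req/s to db-r, search-2: 86 each (1 lost).
    db-r: 20+86 = 106 > 70
    search-2: 80+86 = 166 > 160
Round 3 — db-r, search-2 crash.
  db-r sheds 106 req/s to lb-1, worker-2: 53 each.
    lb-1: 90+53 = 143 ≤ 150
    worker-2: 10+53 = 63 ≤ 90
  search-2 sheds 166 req/s to lb-1, search-1, worker-2: 55 each (1 lost).
    lb-1: 143+55 = 198 > 150
    search-1: 30+55 = 85 ≤ 120
    worker-2: 63+55 = 118 > 90
Round 4 — lb-1, worker-2 crash.
  lb-1 sheds 198 req/s to lb-2: 198 each.
    lb-2: 123+198 = 321 > 130
  worker-2 sheds 118 req/s: no online neighbours, lost.
Round 5 — lb-2 crashes.
  lb-2 sheds 321 req/s to search-1: 321 each.
    search-1: 85+321 = 406 > 120
Round 6 — search-1 crashes.
  search-1 sheds 406 req/s to edge-2: 406 each.
    edge-2: 73+406 = 479 > 80
Round 7 — edge-2 crashes.
  edge-2 sheds 479 req/s: no online neighbours, lost.
No further crashes.

app-b, cache-1, db-r, edge-2, lb-1, lb-2, search-1, search-2, worker-2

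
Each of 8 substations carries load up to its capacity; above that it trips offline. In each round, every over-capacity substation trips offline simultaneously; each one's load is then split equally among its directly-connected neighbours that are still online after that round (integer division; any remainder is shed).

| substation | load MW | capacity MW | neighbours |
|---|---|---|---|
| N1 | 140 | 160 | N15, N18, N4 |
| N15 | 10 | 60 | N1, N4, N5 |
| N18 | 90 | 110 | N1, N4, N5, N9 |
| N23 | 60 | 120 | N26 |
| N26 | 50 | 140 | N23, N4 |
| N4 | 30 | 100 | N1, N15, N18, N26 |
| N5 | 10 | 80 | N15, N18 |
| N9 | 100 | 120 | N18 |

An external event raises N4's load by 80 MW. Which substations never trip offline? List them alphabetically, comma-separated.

Round 1 — N4 at 110 > 100. N4 trips offline.
  N4 sheds 110 MW to N1, N15, N18, N26: 27 each (2 lost).
    N1: 140+27 = 167 > 160
    N15: 10+27 = 37 ≤ 60
    N18: 90+27 = 117 > 110
    N26: 50+27 = 77 ≤ 140
Round 2 — N1, N18 trip offline.
  N1 sheds 167 MW to N15: 167 each.
    N15: 37+167 = 204 > 60
  N18 sheds 117 MW to N5, N9: 58 each (1 lost).
    N5: 10+58 = 68 ≤ 80
    N9: 100+58 = 158 > 120
Round 3 — N15, N9 trip offline.
  N15 sheds 204 MW to N5: 204 each.
    N5: 68+204 = 272 > 80
  N9 sheds 158 MW: no online neighbours, lost.
Round 4 — N5 trips offline.
  N5 sheds 272 MW: no online neighbours, lost.
No further trips.

N23, N26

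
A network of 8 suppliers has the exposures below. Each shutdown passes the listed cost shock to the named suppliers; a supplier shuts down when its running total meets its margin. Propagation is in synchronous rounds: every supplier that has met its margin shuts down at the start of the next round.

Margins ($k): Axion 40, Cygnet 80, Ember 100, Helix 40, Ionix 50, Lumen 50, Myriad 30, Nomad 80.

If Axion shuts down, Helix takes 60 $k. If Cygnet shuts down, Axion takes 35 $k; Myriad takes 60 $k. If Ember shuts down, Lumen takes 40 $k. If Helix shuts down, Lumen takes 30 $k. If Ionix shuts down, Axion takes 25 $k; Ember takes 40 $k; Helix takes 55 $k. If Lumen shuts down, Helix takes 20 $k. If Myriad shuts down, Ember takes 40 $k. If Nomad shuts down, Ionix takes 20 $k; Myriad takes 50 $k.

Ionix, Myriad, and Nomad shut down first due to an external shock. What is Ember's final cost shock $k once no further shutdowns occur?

Round 1 — Ionix, Myriad, Nomad shut down (initial).
  Axion: +25 → 25 < 40
  Ember: +40+40 → 80 < 100
  Helix: +55 → 55 ≥ 40
Round 2 — Helix shuts down.
  Lumen: +30 → 30 < 50
No further shutdowns.

80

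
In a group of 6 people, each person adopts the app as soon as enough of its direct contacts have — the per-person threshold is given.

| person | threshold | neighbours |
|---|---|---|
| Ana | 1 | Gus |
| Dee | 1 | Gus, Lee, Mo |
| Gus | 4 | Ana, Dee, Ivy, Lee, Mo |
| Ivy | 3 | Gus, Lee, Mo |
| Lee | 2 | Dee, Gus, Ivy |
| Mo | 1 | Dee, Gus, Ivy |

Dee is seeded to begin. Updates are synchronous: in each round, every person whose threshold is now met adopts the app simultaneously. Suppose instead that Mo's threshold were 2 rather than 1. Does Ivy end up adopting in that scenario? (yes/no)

no

With Mo's threshold at 2:
Round 1 — Dee adopts the app (initial).
Round 2 — no new adoptions; cascade stops.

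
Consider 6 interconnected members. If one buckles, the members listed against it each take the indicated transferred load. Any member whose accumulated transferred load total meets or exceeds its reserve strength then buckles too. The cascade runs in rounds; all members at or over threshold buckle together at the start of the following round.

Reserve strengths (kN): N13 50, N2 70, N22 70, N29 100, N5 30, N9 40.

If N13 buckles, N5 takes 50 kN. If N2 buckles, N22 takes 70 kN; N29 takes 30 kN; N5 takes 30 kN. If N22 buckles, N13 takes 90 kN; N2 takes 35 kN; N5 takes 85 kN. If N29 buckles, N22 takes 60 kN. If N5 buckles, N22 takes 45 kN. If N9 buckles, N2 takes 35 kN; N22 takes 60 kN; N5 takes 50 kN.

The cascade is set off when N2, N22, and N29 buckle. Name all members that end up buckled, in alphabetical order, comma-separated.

Round 1 — N2, N22, N29 buckle (initial).
  N13: +90 → 90 ≥ 50
  N5: +30+85 → 115 ≥ 30
Round 2 — N13, N5 buckle.
No further bucklings.

N13, N2, N22, N29, N5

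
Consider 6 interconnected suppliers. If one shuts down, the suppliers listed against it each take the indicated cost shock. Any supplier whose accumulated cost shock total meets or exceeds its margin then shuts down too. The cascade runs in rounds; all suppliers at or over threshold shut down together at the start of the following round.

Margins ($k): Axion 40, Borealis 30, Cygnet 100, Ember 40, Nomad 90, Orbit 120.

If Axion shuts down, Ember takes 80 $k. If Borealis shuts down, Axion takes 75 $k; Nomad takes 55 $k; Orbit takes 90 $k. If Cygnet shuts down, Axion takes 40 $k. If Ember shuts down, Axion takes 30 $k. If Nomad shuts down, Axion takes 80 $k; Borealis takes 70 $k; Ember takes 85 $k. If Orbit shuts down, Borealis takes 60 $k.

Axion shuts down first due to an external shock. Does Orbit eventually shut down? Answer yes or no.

no

Round 1 — Axion shuts down (initial).
  Ember: +80 → 80 ≥ 40
Round 2 — Ember shuts down.
No further shutdowns.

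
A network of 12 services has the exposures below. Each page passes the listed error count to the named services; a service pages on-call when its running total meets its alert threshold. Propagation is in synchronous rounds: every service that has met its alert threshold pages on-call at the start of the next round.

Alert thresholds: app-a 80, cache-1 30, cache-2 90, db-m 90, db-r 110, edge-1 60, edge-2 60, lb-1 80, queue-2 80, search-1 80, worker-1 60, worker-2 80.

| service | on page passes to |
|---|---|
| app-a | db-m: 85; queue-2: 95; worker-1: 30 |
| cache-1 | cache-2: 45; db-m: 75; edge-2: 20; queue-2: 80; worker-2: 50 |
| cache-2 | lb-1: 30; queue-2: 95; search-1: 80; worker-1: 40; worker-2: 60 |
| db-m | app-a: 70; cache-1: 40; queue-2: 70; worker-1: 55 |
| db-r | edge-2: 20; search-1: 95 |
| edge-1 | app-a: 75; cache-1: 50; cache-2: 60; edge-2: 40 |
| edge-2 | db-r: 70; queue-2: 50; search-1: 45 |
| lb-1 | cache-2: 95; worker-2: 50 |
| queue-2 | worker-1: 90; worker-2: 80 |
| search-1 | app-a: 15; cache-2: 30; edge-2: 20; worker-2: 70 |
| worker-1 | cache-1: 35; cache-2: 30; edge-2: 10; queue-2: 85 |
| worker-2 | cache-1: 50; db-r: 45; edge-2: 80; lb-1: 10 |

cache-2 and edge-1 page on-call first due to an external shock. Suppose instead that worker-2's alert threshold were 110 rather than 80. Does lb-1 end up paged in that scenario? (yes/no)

With worker-2's alert threshold at 110:
Round 1 — cache-2, edge-1 page on-call (initial).
  app-a: +75 → 75 < 80
  cache-1: +50 → 50 ≥ 30
  edge-2: +40 → 40 < 60
  lb-1: +30 → 30 < 80
  queue-2: +95 → 95 ≥ 80
  search-1: +80 → 80 ≥ 80
  worker-1: +40 → 40 < 60
  worker-2: +60 → 60 < 110
Round 2 — cache-1, queue-2, search-1 page on-call.
  app-a: +15 → 90 ≥ 80
  db-m: +75 → 75 < 90
  edge-2: +20+20 → 80 ≥ 60
  worker-1: +90 → 130 ≥ 60
  worker-2: +50+80+70 → 260 ≥ 110
Round 3 — app-a, edge-2, worker-1, worker-2 page on-call.
  db-m: +85 → 160 ≥ 90
  db-r: +70+45 → 115 ≥ 110
  lb-1: +10 → 40 < 80
Round 4 — db-m, db-r page on-call.
No further pages.

no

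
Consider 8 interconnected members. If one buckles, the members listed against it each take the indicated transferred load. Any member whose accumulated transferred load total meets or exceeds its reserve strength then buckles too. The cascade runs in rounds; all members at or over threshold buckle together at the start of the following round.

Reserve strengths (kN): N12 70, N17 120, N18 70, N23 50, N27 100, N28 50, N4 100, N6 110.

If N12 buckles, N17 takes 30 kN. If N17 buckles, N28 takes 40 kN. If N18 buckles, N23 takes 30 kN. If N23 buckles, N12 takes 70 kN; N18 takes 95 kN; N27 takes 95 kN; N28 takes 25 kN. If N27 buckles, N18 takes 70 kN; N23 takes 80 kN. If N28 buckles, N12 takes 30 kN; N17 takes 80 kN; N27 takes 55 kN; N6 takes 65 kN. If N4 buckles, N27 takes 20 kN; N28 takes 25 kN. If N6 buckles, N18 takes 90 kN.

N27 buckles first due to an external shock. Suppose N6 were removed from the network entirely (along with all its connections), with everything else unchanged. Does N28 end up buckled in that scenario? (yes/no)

With N6 removed:
Round 1 — N27 buckles (initial).
  N18: +70 → 70 ≥ 70
  N23: +80 → 80 ≥ 50
Round 2 — N18, N23 buckle.
  N12: +70 → 70 ≥ 70
  N28: +25 → 25 < 50
Round 3 — N12 buckles.
  N17: +30 → 30 < 120
No further bucklings.

no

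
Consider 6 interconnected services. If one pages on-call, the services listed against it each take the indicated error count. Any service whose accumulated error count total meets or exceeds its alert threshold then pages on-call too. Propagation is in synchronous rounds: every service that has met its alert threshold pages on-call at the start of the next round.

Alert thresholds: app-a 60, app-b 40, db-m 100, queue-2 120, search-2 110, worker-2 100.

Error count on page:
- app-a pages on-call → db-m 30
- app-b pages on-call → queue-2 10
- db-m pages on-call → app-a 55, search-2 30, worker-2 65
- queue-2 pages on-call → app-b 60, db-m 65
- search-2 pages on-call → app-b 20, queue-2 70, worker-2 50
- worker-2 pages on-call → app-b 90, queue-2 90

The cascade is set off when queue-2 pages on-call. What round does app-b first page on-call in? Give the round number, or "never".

2

Round 1 — queue-2 pages on-call (initial).
  app-b: +60 → 60 ≥ 40
  db-m: +65 → 65 < 100
Round 2 — app-b pages on-call.
No further pages.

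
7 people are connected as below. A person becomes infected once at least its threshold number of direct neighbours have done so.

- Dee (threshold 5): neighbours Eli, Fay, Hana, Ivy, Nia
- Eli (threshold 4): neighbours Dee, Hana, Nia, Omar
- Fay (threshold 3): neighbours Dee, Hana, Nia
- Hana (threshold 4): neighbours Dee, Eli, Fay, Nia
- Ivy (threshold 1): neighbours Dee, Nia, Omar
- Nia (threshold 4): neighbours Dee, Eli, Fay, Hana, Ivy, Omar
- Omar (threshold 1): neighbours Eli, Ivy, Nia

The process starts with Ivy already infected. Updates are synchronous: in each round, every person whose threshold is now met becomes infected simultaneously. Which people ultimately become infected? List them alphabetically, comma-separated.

Ivy, Omar

Round 1 — Ivy becomes infected (initial).
Round 2 — checking thresholds:
  Dee: 1 of 5 neighbours < 5, holds.
  Nia: 1 of 6 neighbours < 4, holds.
  Omar: 1 of 3 neighbours ≥ 1, becomes infected.
Round 3 — no new infections; cascade stops.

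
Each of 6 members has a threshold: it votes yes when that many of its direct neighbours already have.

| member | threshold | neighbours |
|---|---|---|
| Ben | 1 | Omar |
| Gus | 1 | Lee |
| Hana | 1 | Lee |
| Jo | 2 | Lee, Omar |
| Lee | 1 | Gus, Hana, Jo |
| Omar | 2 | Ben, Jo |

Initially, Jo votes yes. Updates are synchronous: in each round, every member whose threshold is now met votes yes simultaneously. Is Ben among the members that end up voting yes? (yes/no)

no

Round 1 — Jo votes yes (initial).
Round 2 — checking thresholds:
  Lee: 1 of 3 neighbours ≥ 1, votes yes.
  Omar: 1 of 2 neighbours < 2, not yet.
Round 3 — checking thresholds:
  Gus: 1 of 1 neighbours ≥ 1, votes yes.
  Hana: 1 of 1 neighbours ≥ 1, votes yes.
  Omar: 1 of 2 neighbours < 2, not yet.
Round 4 — no new yes votes; cascade stops.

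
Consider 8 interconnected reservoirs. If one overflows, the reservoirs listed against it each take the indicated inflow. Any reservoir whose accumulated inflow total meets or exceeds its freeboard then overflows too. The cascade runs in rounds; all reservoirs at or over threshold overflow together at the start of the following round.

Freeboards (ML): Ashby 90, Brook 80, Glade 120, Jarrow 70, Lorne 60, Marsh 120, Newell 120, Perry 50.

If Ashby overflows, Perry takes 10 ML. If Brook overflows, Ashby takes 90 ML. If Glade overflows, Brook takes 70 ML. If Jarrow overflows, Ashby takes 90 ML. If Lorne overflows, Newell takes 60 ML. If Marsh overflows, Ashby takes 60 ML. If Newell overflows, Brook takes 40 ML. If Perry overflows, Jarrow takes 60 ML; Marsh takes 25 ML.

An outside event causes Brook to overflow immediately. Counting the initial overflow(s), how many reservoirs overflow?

2

Round 1 — Brook overflows (initial).
  Ashby: +90 → 90 ≥ 90
Round 2 — Ashby overflows.
  Perry: +10 → 10 < 50
No further overflows.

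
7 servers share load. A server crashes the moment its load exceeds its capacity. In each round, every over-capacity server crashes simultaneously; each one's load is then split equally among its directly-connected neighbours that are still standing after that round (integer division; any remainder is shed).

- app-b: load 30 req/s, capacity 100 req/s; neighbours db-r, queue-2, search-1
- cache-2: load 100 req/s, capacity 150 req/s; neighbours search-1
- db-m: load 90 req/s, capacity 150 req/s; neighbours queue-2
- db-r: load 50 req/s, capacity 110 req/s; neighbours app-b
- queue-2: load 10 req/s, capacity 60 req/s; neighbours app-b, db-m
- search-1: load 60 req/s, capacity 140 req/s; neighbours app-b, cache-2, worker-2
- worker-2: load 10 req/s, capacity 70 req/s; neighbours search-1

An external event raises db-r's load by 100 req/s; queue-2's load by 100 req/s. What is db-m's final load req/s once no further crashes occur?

Round 1 — db-r at 150 > 110; queue-2 at 110 > 60. db-r, queue-2 crash.
  db-r sheds 150 req/s to app-b: 150 each.
    app-b: 30+150 = 180 > 100
  queue-2 sheds 110 req/s to app-b, db-m: 55 each.
    app-b: 180+55 = 235 > 100
    db-m: 90+55 = 145 ≤ 150
Round 2 — app-b crashes.
  app-b sheds 235 req/s to search-1: 235 each.
    search-1: 60+235 = 295 > 140
Round 3 — search-1 crashes.
  search-1 sheds 295 req/s to cache-2, worker-2: 147 each (1 lost).
    cache-2: 100+147 = 247 > 150
    worker-2: 10+147 = 157 > 70
Round 4 — cache-2, worker-2 crash.
  cache-2 sheds 247 req/s: no online neighbours, lost.
  worker-2 sheds 157 req/s: no online neighbours, lost.
No further crashes.

145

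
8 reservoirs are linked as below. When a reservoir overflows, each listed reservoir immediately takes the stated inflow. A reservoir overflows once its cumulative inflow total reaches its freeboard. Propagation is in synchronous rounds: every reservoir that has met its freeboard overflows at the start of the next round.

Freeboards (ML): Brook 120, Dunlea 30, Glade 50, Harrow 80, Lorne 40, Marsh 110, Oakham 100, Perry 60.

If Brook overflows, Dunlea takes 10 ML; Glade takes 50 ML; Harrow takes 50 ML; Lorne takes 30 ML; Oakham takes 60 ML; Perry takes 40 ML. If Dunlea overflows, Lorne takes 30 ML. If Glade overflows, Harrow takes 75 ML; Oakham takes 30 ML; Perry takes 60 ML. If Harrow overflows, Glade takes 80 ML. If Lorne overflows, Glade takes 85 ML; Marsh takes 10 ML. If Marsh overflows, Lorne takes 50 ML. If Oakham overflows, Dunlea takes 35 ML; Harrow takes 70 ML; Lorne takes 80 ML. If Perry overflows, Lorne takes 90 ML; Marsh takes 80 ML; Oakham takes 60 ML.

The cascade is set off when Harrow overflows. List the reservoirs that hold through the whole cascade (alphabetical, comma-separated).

Brook, Dunlea, Marsh, Oakham

Round 1 — Harrow overflows (initial).
  Glade: +80 → 80 ≥ 50
Round 2 — Glade overflows.
  Oakham: +30 → 30 < 100
  Perry: +60 → 60 ≥ 60
Round 3 — Perry overflows.
  Lorne: +90 → 90 ≥ 40
  Marsh: +80 → 80 < 110
  Oakham: +60 → 90 < 100
Round 4 — Lorne overflows.
  Marsh: +10 → 90 < 110
No further overflows.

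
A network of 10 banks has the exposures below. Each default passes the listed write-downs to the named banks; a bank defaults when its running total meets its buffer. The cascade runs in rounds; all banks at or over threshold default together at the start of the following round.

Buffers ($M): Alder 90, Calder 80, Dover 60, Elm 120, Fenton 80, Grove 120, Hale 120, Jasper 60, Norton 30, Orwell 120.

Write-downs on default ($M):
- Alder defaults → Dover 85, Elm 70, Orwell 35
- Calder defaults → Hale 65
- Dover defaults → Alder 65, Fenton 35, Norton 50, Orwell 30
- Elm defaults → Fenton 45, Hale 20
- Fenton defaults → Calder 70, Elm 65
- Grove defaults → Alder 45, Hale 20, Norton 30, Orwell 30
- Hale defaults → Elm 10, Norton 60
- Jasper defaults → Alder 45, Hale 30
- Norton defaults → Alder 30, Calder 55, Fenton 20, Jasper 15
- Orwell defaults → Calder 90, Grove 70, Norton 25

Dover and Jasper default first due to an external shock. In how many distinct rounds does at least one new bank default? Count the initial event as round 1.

2

Round 1 — Dover, Jasper default (initial).
  Alder: +65+45 → 110 ≥ 90
  Fenton: +35 → 35 < 80
  Hale: +30 → 30 < 120
  Norton: +50 → 50 ≥ 30
  Orwell: +30 → 30 < 120
Round 2 — Alder, Norton default.
  Calder: +55 → 55 < 80
  Elm: +70 → 70 < 120
  Fenton: +20 → 55 < 80
  Orwell: +35 → 65 < 120
No further defaults.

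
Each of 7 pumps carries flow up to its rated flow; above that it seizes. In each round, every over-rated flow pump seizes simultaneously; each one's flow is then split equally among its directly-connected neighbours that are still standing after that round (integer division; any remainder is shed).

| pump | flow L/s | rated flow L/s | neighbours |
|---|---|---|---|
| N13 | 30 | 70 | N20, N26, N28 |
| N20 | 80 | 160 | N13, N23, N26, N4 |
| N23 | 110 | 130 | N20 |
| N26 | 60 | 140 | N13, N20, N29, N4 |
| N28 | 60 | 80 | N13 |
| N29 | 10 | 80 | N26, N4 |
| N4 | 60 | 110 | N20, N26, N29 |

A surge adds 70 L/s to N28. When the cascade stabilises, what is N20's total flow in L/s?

160

Round 1 — N28 at 130 > 80. N28 seizes.
  N28 sheds 130 L/s to N13: 130 each.
    N13: 30+130 = 160 > 70
Round 2 — N13 seizes.
  N13 sheds 160 L/s to N20, N26: 80 each.
    N20: 80+80 = 160 ≤ 160
    N26: 60+80 = 140 ≤ 140
No further seizures.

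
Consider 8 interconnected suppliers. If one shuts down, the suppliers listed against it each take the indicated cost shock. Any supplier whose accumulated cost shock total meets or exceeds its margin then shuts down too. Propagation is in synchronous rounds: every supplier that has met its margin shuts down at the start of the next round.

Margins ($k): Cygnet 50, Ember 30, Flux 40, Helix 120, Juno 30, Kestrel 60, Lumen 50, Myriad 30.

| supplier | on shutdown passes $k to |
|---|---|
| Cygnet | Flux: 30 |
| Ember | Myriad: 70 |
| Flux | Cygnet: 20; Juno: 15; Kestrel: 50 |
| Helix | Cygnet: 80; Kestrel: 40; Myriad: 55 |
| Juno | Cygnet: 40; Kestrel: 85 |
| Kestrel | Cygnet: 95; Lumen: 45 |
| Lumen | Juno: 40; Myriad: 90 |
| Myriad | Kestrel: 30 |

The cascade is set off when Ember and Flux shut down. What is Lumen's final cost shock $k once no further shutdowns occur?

45

Round 1 — Ember, Flux shut down (initial).
  Cygnet: +20 → 20 < 50
  Juno: +15 → 15 < 30
  Kestrel: +50 → 50 < 60
  Myriad: +70 → 70 ≥ 30
Round 2 — Myriad shuts down.
  Kestrel: +30 → 80 ≥ 60
Round 3 — Kestrel shuts down.
  Cygnet: +95 → 115 ≥ 50
  Lumen: +45 → 45 < 50
Round 4 — Cygnet shuts down.
No further shutdowns.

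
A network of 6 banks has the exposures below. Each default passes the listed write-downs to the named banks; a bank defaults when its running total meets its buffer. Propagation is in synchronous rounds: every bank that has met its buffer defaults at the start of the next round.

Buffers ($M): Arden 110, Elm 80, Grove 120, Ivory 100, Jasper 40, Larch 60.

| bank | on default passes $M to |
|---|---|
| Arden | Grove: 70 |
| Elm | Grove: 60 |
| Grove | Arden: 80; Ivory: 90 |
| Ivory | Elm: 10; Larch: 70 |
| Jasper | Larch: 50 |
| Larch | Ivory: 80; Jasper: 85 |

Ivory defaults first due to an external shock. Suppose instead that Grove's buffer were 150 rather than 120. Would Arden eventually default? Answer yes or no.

With Grove's buffer at 150:
Round 1 — Ivory defaults (initial).
  Elm: +10 → 10 < 80
  Larch: +70 → 70 ≥ 60
Round 2 — Larch defaults.
  Jasper: +85 → 85 ≥ 40
Round 3 — Jasper defaults.
No further defaults.

no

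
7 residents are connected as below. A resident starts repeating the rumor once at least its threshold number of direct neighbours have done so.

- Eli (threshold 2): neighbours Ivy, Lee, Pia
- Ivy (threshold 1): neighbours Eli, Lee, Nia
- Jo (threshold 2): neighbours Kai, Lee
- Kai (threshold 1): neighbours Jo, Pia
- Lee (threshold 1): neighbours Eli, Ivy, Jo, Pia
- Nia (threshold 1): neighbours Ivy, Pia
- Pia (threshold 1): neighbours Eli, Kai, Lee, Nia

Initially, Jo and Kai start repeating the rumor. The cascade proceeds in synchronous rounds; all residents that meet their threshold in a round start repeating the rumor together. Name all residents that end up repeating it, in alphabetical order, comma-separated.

Round 1 — Jo, Kai start repeating the rumor (initial).
Round 2 — checking thresholds:
  Lee: 1 of 4 neighbours ≥ 1, starts repeating the rumor.
  Pia: 1 of 4 neighbours ≥ 1, starts repeating the rumor.
Round 3 — checking thresholds:
  Eli: 2 of 3 neighbours ≥ 2, starts repeating the rumor.
  Ivy: 1 of 3 neighbours ≥ 1, starts repeating the rumor.
  Nia: 1 of 2 neighbours ≥ 1, starts repeating the rumor.
Round 4 — no new spreads; cascade stops.

Eli, Ivy, Jo, Kai, Lee, Nia, Pia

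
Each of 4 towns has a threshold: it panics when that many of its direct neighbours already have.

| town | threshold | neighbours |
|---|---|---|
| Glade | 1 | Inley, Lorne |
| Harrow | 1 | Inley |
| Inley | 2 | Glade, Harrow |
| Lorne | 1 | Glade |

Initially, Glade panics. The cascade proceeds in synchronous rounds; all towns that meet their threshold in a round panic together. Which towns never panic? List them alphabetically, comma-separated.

Harrow, Inley

Round 1 — Glade panics (initial).
Round 2 — checking thresholds:
  Inley: 1 of 2 neighbours < 2, below threshold.
  Lorne: 1 of 1 neighbours ≥ 1, panics.
Round 3 — no new panics; cascade stops.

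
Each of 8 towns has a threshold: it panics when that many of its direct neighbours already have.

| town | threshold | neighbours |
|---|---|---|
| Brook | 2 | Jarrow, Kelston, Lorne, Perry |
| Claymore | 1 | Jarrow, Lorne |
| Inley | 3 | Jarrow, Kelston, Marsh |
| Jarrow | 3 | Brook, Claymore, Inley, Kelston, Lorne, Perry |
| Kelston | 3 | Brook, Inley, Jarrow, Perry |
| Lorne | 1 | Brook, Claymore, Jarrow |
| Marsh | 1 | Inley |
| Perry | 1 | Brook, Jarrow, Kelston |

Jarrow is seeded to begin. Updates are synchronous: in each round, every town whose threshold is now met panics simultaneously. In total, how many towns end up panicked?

Round 1 — Jarrow panics (initial).
Round 2 — checking thresholds:
  Brook: 1 of 4 neighbours < 2, below threshold.
  Claymore: 1 of 2 neighbours ≥ 1, panics.
  Inley: 1 of 3 neighbours < 3, below threshold.
  Kelston: 1 of 4 neighbours < 3, below threshold.
  Lorne: 1 of 3 neighbours ≥ 1, panics.
  Perry: 1 of 3 neighbours ≥ 1, panics.
Round 3 — checking thresholds:
  Brook: 3 of 4 neighbours ≥ 2, panics.
  Inley: 1 of 3 neighbours < 3, below threshold.
  Kelston: 2 of 4 neighbours < 3, below threshold.
Round 4 — checking thresholds:
  Inley: 1 of 3 neighbours < 3, below threshold.
  Kelston: 3 of 4 neighbours ≥ 3, panics.
Round 5 — no new panics; cascade stops.

6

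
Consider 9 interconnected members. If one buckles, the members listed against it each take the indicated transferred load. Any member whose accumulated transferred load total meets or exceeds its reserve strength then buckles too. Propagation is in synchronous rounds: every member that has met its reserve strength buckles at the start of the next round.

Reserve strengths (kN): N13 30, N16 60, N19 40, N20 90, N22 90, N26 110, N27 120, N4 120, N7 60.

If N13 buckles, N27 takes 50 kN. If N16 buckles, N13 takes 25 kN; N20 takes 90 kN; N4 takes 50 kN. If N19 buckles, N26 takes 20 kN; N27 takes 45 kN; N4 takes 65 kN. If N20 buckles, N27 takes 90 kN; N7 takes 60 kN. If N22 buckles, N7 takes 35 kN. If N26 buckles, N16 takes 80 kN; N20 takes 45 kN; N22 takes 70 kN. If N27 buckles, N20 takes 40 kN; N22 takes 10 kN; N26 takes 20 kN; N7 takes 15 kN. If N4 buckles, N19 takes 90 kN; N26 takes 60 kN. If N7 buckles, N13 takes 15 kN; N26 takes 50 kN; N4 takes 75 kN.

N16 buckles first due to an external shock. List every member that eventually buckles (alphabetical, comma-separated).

N13, N16, N19, N20, N26, N27, N4, N7

Round 1 — N16 buckles (initial).
  N13: +25 → 25 < 30
  N20: +90 → 90 ≥ 90
  N4: +50 → 50 < 120
Round 2 — N20 buckles.
  N27: +90 → 90 < 120
  N7: +60 → 60 ≥ 60
Round 3 — N7 buckles.
  N13: +15 → 40 ≥ 30
  N26: +50 → 50 < 110
  N4: +75 → 125 ≥ 120
Round 4 — N13, N4 buckle.
  N19: +90 → 90 ≥ 40
  N26: +60 → 110 ≥ 110
  N27: +50 → 140 ≥ 120
Round 5 — N19, N26, N27 buckle.
  N22: +70+10 → 80 < 90
No further bucklings.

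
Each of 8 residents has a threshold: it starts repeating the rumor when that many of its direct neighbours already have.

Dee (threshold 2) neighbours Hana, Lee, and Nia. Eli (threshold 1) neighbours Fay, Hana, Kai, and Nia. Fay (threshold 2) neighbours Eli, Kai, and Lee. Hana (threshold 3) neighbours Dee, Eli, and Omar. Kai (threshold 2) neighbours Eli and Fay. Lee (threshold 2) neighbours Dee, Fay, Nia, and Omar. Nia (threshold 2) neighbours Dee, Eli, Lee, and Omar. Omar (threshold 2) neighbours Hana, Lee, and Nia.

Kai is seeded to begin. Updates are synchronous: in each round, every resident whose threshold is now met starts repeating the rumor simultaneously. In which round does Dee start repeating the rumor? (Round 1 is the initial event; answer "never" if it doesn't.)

Round 1 — Kai starts repeating the rumor (initial).
Round 2 — checking thresholds:
  Eli: 1 of 4 neighbours ≥ 1, starts repeating the rumor.
  Fay: 1 of 3 neighbours < 2, not yet.
Round 3 — checking thresholds:
  Fay: 2 of 3 neighbours ≥ 2, starts repeating the rumor.
  Hana: 1 of 3 neighbours < 3, not yet.
  Nia: 1 of 4 neighbours < 2, not yet.
Round 4 — no new spreads; cascade stops.

never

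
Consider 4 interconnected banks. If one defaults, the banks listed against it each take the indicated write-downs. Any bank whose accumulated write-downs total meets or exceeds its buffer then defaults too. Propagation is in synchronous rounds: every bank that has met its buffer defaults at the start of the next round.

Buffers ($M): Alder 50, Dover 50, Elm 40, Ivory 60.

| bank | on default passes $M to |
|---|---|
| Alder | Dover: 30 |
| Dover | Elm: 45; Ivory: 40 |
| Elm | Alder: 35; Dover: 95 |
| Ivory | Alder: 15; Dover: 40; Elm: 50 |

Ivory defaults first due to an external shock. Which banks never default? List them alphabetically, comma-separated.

Round 1 — Ivory defaults (initial).
  Alder: +15 → 15 < 50
  Dover: +40 → 40 < 50
  Elm: +50 → 50 ≥ 40
Round 2 — Elm defaults.
  Alder: +35 → 50 ≥ 50
  Dover: +95 → 135 ≥ 50
Round 3 — Alder, Dover default.
No further defaults.

none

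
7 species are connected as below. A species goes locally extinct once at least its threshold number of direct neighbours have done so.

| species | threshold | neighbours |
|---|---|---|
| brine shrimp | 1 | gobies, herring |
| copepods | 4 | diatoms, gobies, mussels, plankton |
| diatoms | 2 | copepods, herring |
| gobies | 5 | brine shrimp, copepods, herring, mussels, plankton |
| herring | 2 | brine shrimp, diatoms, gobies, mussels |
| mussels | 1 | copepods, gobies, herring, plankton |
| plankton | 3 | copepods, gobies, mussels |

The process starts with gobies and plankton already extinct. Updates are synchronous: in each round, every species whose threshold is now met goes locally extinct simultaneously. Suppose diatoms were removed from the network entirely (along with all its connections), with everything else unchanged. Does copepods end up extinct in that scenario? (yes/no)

no

With diatoms removed:
Round 1 — gobies, plankton go locally extinct (initial).
Round 2 — checking thresholds:
  brine shrimp: 1 of 2 neighbours ≥ 1, goes locally extinct.
  copepods: 2 of 3 neighbours < 4, not yet.
  herring: 1 of 3 neighbours < 2, not yet.
  mussels: 2 of 4 neighbours ≥ 1, goes locally extinct.
Round 3 — checking thresholds:
  copepods: 3 of 3 neighbours < 4, not yet.
  herring: 3 of 3 neighbours ≥ 2, goes locally extinct.
Round 4 — no new extinctions; cascade stops.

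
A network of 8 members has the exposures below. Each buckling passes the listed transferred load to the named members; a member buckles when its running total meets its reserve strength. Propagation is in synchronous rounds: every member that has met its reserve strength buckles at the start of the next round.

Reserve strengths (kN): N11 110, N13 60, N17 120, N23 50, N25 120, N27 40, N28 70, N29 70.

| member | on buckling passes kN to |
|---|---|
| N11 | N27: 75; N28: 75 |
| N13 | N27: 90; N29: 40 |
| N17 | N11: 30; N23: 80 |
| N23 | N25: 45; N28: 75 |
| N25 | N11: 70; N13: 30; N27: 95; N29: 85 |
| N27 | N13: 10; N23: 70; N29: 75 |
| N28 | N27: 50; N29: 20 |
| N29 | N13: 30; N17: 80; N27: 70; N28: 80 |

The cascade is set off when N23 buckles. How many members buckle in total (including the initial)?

4

Round 1 — N23 buckles (initial).
  N25: +45 → 45 < 120
  N28: +75 → 75 ≥ 70
Round 2 — N28 buckles.
  N27: +50 → 50 ≥ 40
  N29: +20 → 20 < 70
Round 3 — N27 buckles.
  N13: +10 → 10 < 60
  N29: +75 → 95 ≥ 70
Round 4 — N29 buckles.
  N13: +30 → 40 < 60
  N17: +80 → 80 < 120
No further bucklings.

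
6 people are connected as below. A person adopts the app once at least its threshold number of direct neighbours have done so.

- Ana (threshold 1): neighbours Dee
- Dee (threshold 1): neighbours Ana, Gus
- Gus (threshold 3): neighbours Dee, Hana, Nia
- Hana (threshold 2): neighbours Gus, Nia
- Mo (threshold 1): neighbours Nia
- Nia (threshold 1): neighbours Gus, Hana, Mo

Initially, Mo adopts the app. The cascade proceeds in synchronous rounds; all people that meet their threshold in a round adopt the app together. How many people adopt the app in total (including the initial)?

Round 1 — Mo adopts the app (initial).
Round 2 — checking thresholds:
  Nia: 1 of 3 neighbours ≥ 1, adopts the app.
Round 3 — no new adoptions; cascade stops.

2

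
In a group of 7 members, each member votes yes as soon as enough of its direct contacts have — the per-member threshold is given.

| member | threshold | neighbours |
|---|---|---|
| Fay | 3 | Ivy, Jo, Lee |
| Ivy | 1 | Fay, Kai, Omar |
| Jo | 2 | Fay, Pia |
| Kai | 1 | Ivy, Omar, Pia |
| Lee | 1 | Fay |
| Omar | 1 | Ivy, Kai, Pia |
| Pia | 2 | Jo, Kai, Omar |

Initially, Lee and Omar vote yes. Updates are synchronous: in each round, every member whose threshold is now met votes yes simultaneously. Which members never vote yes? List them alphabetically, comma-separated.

Fay, Jo

Round 1 — Lee, Omar vote yes (initial).
Round 2 — checking thresholds:
  Fay: 1 of 3 neighbours < 3, not yet.
  Ivy: 1 of 3 neighbours ≥ 1, votes yes.
  Kai: 1 of 3 neighbours ≥ 1, votes yes.
  Pia: 1 of 3 neighbours < 2, not yet.
Round 3 — checking thresholds:
  Fay: 2 of 3 neighbours < 3, not yet.
  Pia: 2 of 3 neighbours ≥ 2, votes yes.
Round 4 — no new yes votes; cascade stops.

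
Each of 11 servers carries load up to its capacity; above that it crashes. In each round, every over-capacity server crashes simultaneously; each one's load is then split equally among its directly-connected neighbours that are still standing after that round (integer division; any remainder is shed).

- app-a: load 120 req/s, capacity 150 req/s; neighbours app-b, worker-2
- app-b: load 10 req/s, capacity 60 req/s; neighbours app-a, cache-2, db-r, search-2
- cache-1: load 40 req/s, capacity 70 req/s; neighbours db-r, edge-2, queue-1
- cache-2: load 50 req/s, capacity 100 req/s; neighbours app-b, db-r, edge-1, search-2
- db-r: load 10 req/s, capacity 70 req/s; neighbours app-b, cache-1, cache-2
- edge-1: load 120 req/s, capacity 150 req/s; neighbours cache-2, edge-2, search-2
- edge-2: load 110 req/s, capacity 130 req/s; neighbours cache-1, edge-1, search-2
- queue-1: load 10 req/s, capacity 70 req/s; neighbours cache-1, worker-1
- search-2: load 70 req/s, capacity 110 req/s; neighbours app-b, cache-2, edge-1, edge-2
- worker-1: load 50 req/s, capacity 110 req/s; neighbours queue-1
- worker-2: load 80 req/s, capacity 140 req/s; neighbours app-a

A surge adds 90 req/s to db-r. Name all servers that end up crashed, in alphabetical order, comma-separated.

app-a, app-b, cache-1, cache-2, db-r, edge-1, edge-2, search-2, worker-2

Round 1 — db-r at 100 > 70. db-r crashes.
  db-r sheds 100 req/s to app-b, cache-1, cache-2: 33 each (1 lost).
    app-b: 10+33 = 43 ≤ 60
    cache-1: 40+33 = 73 > 70
    cache-2: 50+33 = 83 ≤ 100
Round 2 — cache-1 crashes.
  cache-1 sheds 73 req/s to edge-2, queue-1: 36 each (1 lost).
    edge-2: 110+36 = 146 > 130
    queue-1: 10+36 = 46 ≤ 70
Round 3 — edge-2 crashes.
  edge-2 sheds 146 req/s to edge-1, search-2: 73 each.
    edge-1: 120+73 = 193 > 150
    search-2: 70+73 = 143 > 110
Round 4 — edge-1, search-2 crash.
  edge-1 sheds 193 req/s to cache-2: 193 each.
    cache-2: 83+193 = 276 > 100
  search-2 sheds 143 req/s to app-b, cache-2: 71 each (1 lost).
    app-b: 43+71 = 114 > 60
    cache-2: 276+71 = 347 > 100
Round 5 — app-b, cache-2 crash.
  app-b sheds 114 req/s to app-a: 114 each.
    app-a: 120+114 = 234 > 150
  cache-2 sheds 347 req/s: no online neighbours, lost.
Round 6 — app-a crashes.
  app-a sheds 234 req/s to worker-2: 234 each.
    worker-2: 80+234 = 314 > 140
Round 7 — worker-2 crashes.
  worker-2 sheds 314 req/s: no online neighbours, lost.
No further crashes.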